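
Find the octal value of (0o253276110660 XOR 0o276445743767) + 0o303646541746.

0o331502415055

First 0o253276110660 XOR 0o276445743767 = 0o025633653107.
Add column by column in base 8, right to left:
  7+6 = 5 carry 1
  0+4+1 = 5
  1+7 = 0 carry 1
  3+1+1 = 5
  5+4 = 1 carry 1
  6+5+1 = 4 carry 1
  3+6+1 = 2 carry 1
  3+4+1 = 0 carry 1
  6+6+1 = 5 carry 1
  5+3+1 = 1 carry 1
  2+0+1 = 3
  0+3 = 3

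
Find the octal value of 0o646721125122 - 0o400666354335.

Subtract column by column in base 8:
  2-5 → 5 (borrow)
  2-3-1 → 6 (borrow)
  1-3-1 → 5 (borrow)
  5-4-1 → 0
  2-5 → 5 (borrow)
  1-3-1 → 5 (borrow)
  1-6-1 → 2 (borrow)
  2-6-1 → 3 (borrow)
  7-6-1 → 0
  6-0 → 6
  4-0 → 4
  6-4 → 2

0o246032550565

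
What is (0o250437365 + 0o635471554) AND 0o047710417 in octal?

0o6110001

Add column by column in base 8, right to left:
  5+4 = 1 carry 1
  6+5+1 = 4 carry 1
  3+5+1 = 1 carry 1
  7+1+1 = 1 carry 1
  3+7+1 = 3 carry 1
  4+4+1 = 1 carry 1
  0+5+1 = 6
  5+3 = 0 carry 1
  2+6+1 = 1 carry 1
  final carry 1
Sum = 0o1106131141; now AND with 0o047710417:
  1&0=0, 1&0=0, 0&4=0, 6&7=6, 1&7=1, 3&1=1, 1&0=0, 1&4=0, 4&1=0, 1&7=1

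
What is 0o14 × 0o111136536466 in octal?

0o1556160157210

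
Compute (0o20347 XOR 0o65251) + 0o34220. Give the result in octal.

First 0o20347 XOR 0o65251 = 0o45116.
Add column by column in base 8, right to left:
  6+0 = 6
  1+2 = 3
  1+2 = 3
  5+4 = 1 carry 1
  4+3+1 = 0 carry 1
  final carry 1

0o101336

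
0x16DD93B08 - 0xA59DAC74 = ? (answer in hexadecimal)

0xC83B8E94

Subtract column by column in base 16:
  8-4 → 4
  0-7 → 9 (borrow)
  B-C-1 → E (borrow)
  3-A-1 → 8 (borrow)
  9-D-1 → B (borrow)
  D-9-1 → 3
  D-5 → 8
  6-A → C (borrow)
  1-0-1 → 0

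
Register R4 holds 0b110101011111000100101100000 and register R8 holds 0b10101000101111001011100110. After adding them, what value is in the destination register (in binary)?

0b1001010100100111110001000110

Add column by column in base 2, right to left:
  0+0 = 0
  0+1 = 1
  0+1 = 1
  0+0 = 0
  0+0 = 0
  1+1 = 0 carry 1
  1+1+1 = 1 carry 1
  0+1+1 = 0 carry 1
  1+0+1 = 0 carry 1
  0+1+1 = 0 carry 1
  0+0+1 = 1
  1+0 = 1
  0+1 = 1
  0+1 = 1
  0+1 = 1
  1+1 = 0 carry 1
  1+0+1 = 0 carry 1
  1+1+1 = 1 carry 1
  1+0+1 = 0 carry 1
  1+0+1 = 0 carry 1
  0+0+1 = 1
  1+1 = 0 carry 1
  0+0+1 = 1
  1+1 = 0 carry 1
  0+0+1 = 1
  1+1 = 0 carry 1
  1+0+1 = 0 carry 1
  final carry 1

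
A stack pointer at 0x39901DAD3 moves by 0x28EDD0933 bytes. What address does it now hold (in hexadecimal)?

Add column by column in base 16, right to left:
  3+3 = 6
  D+3 = 0 carry 1
  A+9+1 = 4 carry 1
  D+0+1 = E
  1+D = E
  0+D = D
  9+E = 7 carry 1
  9+8+1 = 2 carry 1
  3+2+1 = 6

0x627DEE406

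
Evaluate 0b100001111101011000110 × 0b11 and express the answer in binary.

Multiply each base-2 digit by 3, carrying:
  0×3 = 0 → write 0
  1×3 = 3 → write 1 carry 1
  1×3+1 = 4 → write 0 carry 2
  0×3+2 = 2 → write 0 carry 1
  0×3+1 = 1 → write 1
  0×3 = 0 → write 0
  1×3 = 3 → write 1 carry 1
  1×3+1 = 4 → write 0 carry 2
  0×3+2 = 2 → write 0 carry 1
  1×3+1 = 4 → write 0 carry 2
  0×3+2 = 2 → write 0 carry 1
  1×3+1 = 4 → write 0 carry 2
  1×3+2 = 5 → write 1 carry 2
  1×3+2 = 5 → write 1 carry 2
  1×3+2 = 5 → write 1 carry 2
  1×3+2 = 5 → write 1 carry 2
  0×3+2 = 2 → write 0 carry 1
  0×3+1 = 1 → write 1
  0×3 = 0 → write 0
  0×3 = 0 → write 0
  1×3 = 3 → write 1 carry 1
  remaining carry: 1

0b1100101111000001010010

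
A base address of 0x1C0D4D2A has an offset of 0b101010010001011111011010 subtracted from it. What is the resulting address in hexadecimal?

0x1B643550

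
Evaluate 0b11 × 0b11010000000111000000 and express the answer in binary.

0b1001110000010101000000

Multiply each base-2 digit by 3, carrying:
  0×3 = 0 → write 0
  0×3 = 0 → write 0
  0×3 = 0 → write 0
  0×3 = 0 → write 0
  0×3 = 0 → write 0
  0×3 = 0 → write 0
  1×3 = 3 → write 1 carry 1
  1×3+1 = 4 → write 0 carry 2
  1×3+2 = 5 → write 1 carry 2
  0×3+2 = 2 → write 0 carry 1
  0×3+1 = 1 → write 1
  0×3 = 0 → write 0
  0×3 = 0 → write 0
  0×3 = 0 → write 0
  0×3 = 0 → write 0
  0×3 = 0 → write 0
  1×3 = 3 → write 1 carry 1
  0×3+1 = 1 → write 1
  1×3 = 3 → write 1 carry 1
  1×3+1 = 4 → write 0 carry 2
  remaining carry: 10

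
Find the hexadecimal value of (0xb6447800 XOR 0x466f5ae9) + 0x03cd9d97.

0xf3f8c080

First 0xb6447800 XOR 0x466f5ae9 = 0xf02b22e9.
Add column by column in base 16, right to left:
  9+7 = 0 carry 1
  e+9+1 = 8 carry 1
  2+d+1 = 0 carry 1
  2+9+1 = c
  b+d = 8 carry 1
  2+c+1 = f
  0+3 = 3
  f+0 = f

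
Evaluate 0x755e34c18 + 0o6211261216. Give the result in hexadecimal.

0o6211261216 = 0x3225628e in hexadecimal.
Add column by column in base 16, right to left:
  8+e = 6 carry 1
  1+8+1 = a
  c+2 = e
  4+6 = a
  3+5 = 8
  e+2 = 0 carry 1
  5+2+1 = 8
  5+3 = 8
  7+0 = 7

0x78808aea6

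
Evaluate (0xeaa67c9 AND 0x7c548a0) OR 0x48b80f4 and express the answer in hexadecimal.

0x68bc0f4

0xeaa67c9 AND 0x7c548a0 = 0x6804080.
Then OR with 0x48b80f4.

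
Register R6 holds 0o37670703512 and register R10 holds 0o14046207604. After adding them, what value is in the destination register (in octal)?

0o53737113316

Add column by column in base 8, right to left:
  2+4 = 6
  1+0 = 1
  5+6 = 3 carry 1
  3+7+1 = 3 carry 1
  0+0+1 = 1
  7+2 = 1 carry 1
  0+6+1 = 7
  7+4 = 3 carry 1
  6+0+1 = 7
  7+4 = 3 carry 1
  3+1+1 = 5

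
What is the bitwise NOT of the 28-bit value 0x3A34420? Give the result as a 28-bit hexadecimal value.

Each hex digit d becomes F−d:
  3→C, A→5, 3→C, 4→B, 4→B, 2→D, 0→F

0xC5CBBDF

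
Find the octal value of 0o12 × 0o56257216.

Multiply each base-8 digit by 10, carrying:
  6×10 = 60 → write 4 carry 7
  1×10+7 = 17 → write 1 carry 2
  2×10+2 = 22 → write 6 carry 2
  7×10+2 = 72 → write 0 carry 9
  5×10+9 = 59 → write 3 carry 7
  2×10+7 = 27 → write 3 carry 3
  6×10+3 = 63 → write 7 carry 7
  5×10+7 = 57 → write 1 carry 7
  remaining carry: 7

0o717330614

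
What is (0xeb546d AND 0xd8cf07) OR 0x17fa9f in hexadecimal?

0xdffe9f

0xeb546d AND 0xd8cf07 = 0xc84405.
Then OR with 0x17fa9f.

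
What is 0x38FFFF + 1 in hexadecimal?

0x390000

The trailing 4 digits are F (max in base 16), so adding 1 cascades: they roll to 0 and the next digit up increments.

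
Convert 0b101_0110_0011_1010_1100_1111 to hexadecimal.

Group the bits into nibbles: 0101 0110 0011 1010 1100 1111 → 563acf.

0x563acf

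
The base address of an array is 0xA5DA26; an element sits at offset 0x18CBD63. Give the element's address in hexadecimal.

0x2329789

Add column by column in base 16, right to left:
  6+3 = 9
  2+6 = 8
  A+D = 7 carry 1
  D+B+1 = 9 carry 1
  5+C+1 = 2 carry 1
  A+8+1 = 3 carry 1
  0+1+1 = 2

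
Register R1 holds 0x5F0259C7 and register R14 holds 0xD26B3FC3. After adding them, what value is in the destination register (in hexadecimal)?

0x1316D998A

Add column by column in base 16, right to left:
  7+3 = A
  C+C = 8 carry 1
  9+F+1 = 9 carry 1
  5+3+1 = 9
  2+B = D
  0+6 = 6
  F+2 = 1 carry 1
  5+D+1 = 3 carry 1
  final carry 1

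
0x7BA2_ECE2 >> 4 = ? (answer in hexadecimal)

Shifting right by 4 bits = 1 hex digit: drop the last 1.

0x7BA2ECE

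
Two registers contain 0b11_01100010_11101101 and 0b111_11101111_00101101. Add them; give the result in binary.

0b10110101001000011010

Add column by column in base 2, right to left:
  1+1 = 0 carry 1
  0+0+1 = 1
  1+1 = 0 carry 1
  1+1+1 = 1 carry 1
  0+0+1 = 1
  1+1 = 0 carry 1
  1+0+1 = 0 carry 1
  1+0+1 = 0 carry 1
  0+1+1 = 0 carry 1
  1+1+1 = 1 carry 1
  0+1+1 = 0 carry 1
  0+1+1 = 0 carry 1
  0+0+1 = 1
  1+1 = 0 carry 1
  1+1+1 = 1 carry 1
  0+1+1 = 0 carry 1
  1+1+1 = 1 carry 1
  1+1+1 = 1 carry 1
  0+1+1 = 0 carry 1
  final carry 1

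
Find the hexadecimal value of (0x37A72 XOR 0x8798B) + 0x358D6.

0xE5CCF

First 0x37A72 XOR 0x8798B = 0xB03F9.
Add column by column in base 16, right to left:
  9+6 = F
  F+D = C carry 1
  3+8+1 = C
  0+5 = 5
  B+3 = E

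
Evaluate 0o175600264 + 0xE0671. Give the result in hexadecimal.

0x2050725

0o175600264 = 0x1F700B4 in hexadecimal.
Add column by column in base 16, right to left:
  4+1 = 5
  B+7 = 2 carry 1
  0+6+1 = 7
  0+0 = 0
  7+E = 5 carry 1
  F+0+1 = 0 carry 1
  1+0+1 = 2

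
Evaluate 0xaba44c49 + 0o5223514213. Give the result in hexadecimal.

0o5223514213 = 0x2a4e988b in hexadecimal.
Add column by column in base 16, right to left:
  9+b = 4 carry 1
  4+8+1 = d
  c+8 = 4 carry 1
  4+9+1 = e
  4+e = 2 carry 1
  a+4+1 = f
  b+a = 5 carry 1
  a+2+1 = d

0xd5f2e4d4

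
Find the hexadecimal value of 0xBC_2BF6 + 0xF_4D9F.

Add column by column in base 16, right to left:
  6+F = 5 carry 1
  F+9+1 = 9 carry 1
  B+D+1 = 9 carry 1
  2+4+1 = 7
  C+F = B carry 1
  B+0+1 = C

0xCB7995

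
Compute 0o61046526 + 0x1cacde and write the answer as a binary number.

0b111000001111101000110100

0o61046526 = 0b110001000100110101010110 in binary.
0x1cacde = 0b111001010110011011110 in binary.
Add column by column in base 2, right to left:
  0+0 = 0
  1+1 = 0 carry 1
  1+1+1 = 1 carry 1
  0+1+1 = 0 carry 1
  1+1+1 = 1 carry 1
  0+0+1 = 1
  1+1 = 0 carry 1
  0+1+1 = 0 carry 1
  1+0+1 = 0 carry 1
  0+0+1 = 1
  1+1 = 0 carry 1
  1+1+1 = 1 carry 1
  0+0+1 = 1
  0+1 = 1
  1+0 = 1
  0+1 = 1
  0+0 = 0
  0+0 = 0
  1+1 = 0 carry 1
  0+1+1 = 0 carry 1
  0+1+1 = 0 carry 1
  0+0+1 = 1
  1+0 = 1
  1+0 = 1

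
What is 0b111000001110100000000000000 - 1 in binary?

0b111000001110011111111111111

The trailing 14 digits are 0, so subtracting 1 borrows through: they become 1 and the next digit up decrements.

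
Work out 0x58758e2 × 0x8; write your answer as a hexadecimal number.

Multiply each base-16 digit by 8, carrying:
  2×8 = 16 → write 0 carry 1
  e×8+1 = 113 → write 1 carry 7
  8×8+7 = 71 → write 7 carry 4
  5×8+4 = 44 → write c carry 2
  7×8+2 = 58 → write a carry 3
  8×8+3 = 67 → write 3 carry 4
  5×8+4 = 44 → write c carry 2
  remaining carry: 2

0x2c3ac710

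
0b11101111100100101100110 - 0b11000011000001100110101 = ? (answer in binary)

0b101100100011000110001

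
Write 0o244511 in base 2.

0b10100100101001001

Each octal digit is 3 bits: 2=010 4=100 4=100 5=101 1=001 1=001.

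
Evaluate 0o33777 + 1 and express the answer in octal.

The trailing 3 digits are 7 (max in base 8), so adding 1 cascades: they roll to 0 and the next digit up increments.

0o34000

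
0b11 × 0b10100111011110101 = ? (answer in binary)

Multiply each base-2 digit by 3, carrying:
  1×3 = 3 → write 1 carry 1
  0×3+1 = 1 → write 1
  1×3 = 3 → write 1 carry 1
  0×3+1 = 1 → write 1
  1×3 = 3 → write 1 carry 1
  1×3+1 = 4 → write 0 carry 2
  1×3+2 = 5 → write 1 carry 2
  1×3+2 = 5 → write 1 carry 2
  0×3+2 = 2 → write 0 carry 1
  1×3+1 = 4 → write 0 carry 2
  1×3+2 = 5 → write 1 carry 2
  1×3+2 = 5 → write 1 carry 2
  0×3+2 = 2 → write 0 carry 1
  0×3+1 = 1 → write 1
  1×3 = 3 → write 1 carry 1
  0×3+1 = 1 → write 1
  1×3 = 3 → write 1 carry 1
  remaining carry: 1

0b111110110011011111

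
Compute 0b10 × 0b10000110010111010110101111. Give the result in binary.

0b100001100101110101101011110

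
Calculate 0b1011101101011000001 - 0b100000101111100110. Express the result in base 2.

0b111100111011011011

Subtract column by column in base 2:
  1-0 → 1
  0-1 → 1 (borrow)
  0-1-1 → 0 (borrow)
  0-0-1 → 1 (borrow)
  0-0-1 → 1 (borrow)
  0-1-1 → 0 (borrow)
  1-1-1 → 1 (borrow)
  1-1-1 → 1 (borrow)
  0-1-1 → 0 (borrow)
  1-1-1 → 1 (borrow)
  0-0-1 → 1 (borrow)
  1-1-1 → 1 (borrow)
  1-0-1 → 0
  0-0 → 0
  1-0 → 1
  1-0 → 1
  1-0 → 1
  0-1 → 1 (borrow)
  1-0-1 → 0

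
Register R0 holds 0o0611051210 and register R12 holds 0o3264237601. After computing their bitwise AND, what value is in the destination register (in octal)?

AND each oct digit independently (no carries):
  0&3=0, 6&2=2, 1&6=0, 1&4=0, 0&2=0, 5&3=1, 1&7=1, 2&6=2, 1&0=0, 0&1=0

0o0200011200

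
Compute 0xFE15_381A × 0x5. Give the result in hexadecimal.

0x4F66A1882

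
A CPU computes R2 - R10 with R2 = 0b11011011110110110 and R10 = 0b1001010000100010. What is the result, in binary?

0b10010001110010100

Subtract column by column in base 2:
  0-0 → 0
  1-1 → 0
  1-0 → 1
  0-0 → 0
  1-0 → 1
  1-1 → 0
  0-0 → 0
  1-0 → 1
  1-0 → 1
  1-0 → 1
  1-1 → 0
  0-0 → 0
  1-1 → 0
  1-0 → 1
  0-0 → 0
  1-1 → 0
  1-0 → 1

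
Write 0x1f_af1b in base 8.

0o7727433

Expand each hex digit to 4 bits: 1=0001 f=1111 a=1010 f=1111 1=0001 b=1011.
Group the bits in threes: 111 111 010 111 100 011 011 → 7727433.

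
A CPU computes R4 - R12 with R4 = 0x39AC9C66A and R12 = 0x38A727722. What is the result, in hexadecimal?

0x10574F48

Subtract column by column in base 16:
  A-2 → 8
  6-2 → 4
  6-7 → F (borrow)
  C-7-1 → 4
  9-2 → 7
  C-7 → 5
  A-A → 0
  9-8 → 1
  3-3 → 0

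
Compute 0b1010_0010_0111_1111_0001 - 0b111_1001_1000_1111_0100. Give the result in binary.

0b101000111011111101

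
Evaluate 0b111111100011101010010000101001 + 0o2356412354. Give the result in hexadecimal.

0x5348B915

0b111111100011101010010000101001 = 0x3F8EA429 in hexadecimal.
0o2356412354 = 0x13BA14EC in hexadecimal.
Add column by column in base 16, right to left:
  9+C = 5 carry 1
  2+E+1 = 1 carry 1
  4+4+1 = 9
  A+1 = B
  E+A = 8 carry 1
  8+B+1 = 4 carry 1
  F+3+1 = 3 carry 1
  3+1+1 = 5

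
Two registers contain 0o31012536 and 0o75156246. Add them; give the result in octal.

Add column by column in base 8, right to left:
  6+6 = 4 carry 1
  3+4+1 = 0 carry 1
  5+2+1 = 0 carry 1
  2+6+1 = 1 carry 1
  1+5+1 = 7
  0+1 = 1
  1+5 = 6
  3+7 = 2 carry 1
  final carry 1

0o126171004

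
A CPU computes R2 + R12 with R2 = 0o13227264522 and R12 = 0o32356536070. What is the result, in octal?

Add column by column in base 8, right to left:
  2+0 = 2
  2+7 = 1 carry 1
  5+0+1 = 6
  4+6 = 2 carry 1
  6+3+1 = 2 carry 1
  2+5+1 = 0 carry 1
  7+6+1 = 6 carry 1
  2+5+1 = 0 carry 1
  2+3+1 = 6
  3+2 = 5
  1+3 = 4

0o45606022612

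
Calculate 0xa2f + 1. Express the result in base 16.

0xa30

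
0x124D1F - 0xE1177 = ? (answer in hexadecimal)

Subtract column by column in base 16:
  F-7 → 8
  1-7 → A (borrow)
  D-1-1 → B
  4-1 → 3
  2-E → 4 (borrow)
  1-0-1 → 0

0x43BA8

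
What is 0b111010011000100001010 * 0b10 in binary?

Multiply each base-2 digit by 2, carrying:
  0×2 = 0 → write 0
  1×2 = 2 → write 0 carry 1
  0×2+1 = 1 → write 1
  1×2 = 2 → write 0 carry 1
  0×2+1 = 1 → write 1
  0×2 = 0 → write 0
  0×2 = 0 → write 0
  0×2 = 0 → write 0
  1×2 = 2 → write 0 carry 1
  0×2+1 = 1 → write 1
  0×2 = 0 → write 0
  0×2 = 0 → write 0
  1×2 = 2 → write 0 carry 1
  1×2+1 = 3 → write 1 carry 1
  0×2+1 = 1 → write 1
  0×2 = 0 → write 0
  1×2 = 2 → write 0 carry 1
  0×2+1 = 1 → write 1
  1×2 = 2 → write 0 carry 1
  1×2+1 = 3 → write 1 carry 1
  1×2+1 = 3 → write 1 carry 1
  remaining carry: 1

0b1110100110001000010100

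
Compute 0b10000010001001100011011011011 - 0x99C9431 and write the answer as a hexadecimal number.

0x6A832AA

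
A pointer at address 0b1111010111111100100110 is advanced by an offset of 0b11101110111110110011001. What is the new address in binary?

0b101101001111110010111111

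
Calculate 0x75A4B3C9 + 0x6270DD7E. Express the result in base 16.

Add column by column in base 16, right to left:
  9+E = 7 carry 1
  C+7+1 = 4 carry 1
  3+D+1 = 1 carry 1
  B+D+1 = 9 carry 1
  4+0+1 = 5
  A+7 = 1 carry 1
  5+2+1 = 8
  7+6 = D

0xD8159147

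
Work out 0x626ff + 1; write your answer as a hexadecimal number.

0x62700

The trailing 2 digits are F (max in base 16), so adding 1 cascades: they roll to 0 and the next digit up increments.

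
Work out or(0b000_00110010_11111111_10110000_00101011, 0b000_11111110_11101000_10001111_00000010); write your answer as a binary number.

0b00011111110111111111011111100101011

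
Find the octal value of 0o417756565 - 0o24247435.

Subtract column by column in base 8:
  5-5 → 0
  6-3 → 3
  5-4 → 1
  6-7 → 7 (borrow)
  5-4-1 → 0
  7-2 → 5
  7-4 → 3
  1-2 → 7 (borrow)
  4-0-1 → 3

0o373507130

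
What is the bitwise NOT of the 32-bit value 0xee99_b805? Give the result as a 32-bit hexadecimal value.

0x116647fa

Each hex digit d becomes f−d:
  e→1, e→1, 9→6, 9→6, b→4, 8→7, 0→f, 5→a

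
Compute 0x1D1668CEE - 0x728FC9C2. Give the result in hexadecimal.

0x15ED6C32C

Subtract column by column in base 16:
  E-2 → C
  E-C → 2
  C-9 → 3
  8-C → C (borrow)
  6-F-1 → 6 (borrow)
  6-8-1 → D (borrow)
  1-2-1 → E (borrow)
  D-7-1 → 5
  1-0 → 1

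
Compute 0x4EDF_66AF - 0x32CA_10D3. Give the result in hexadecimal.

0x1C1555DC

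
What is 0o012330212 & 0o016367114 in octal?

0o012320010

AND each oct digit independently (no carries):
  0&0=0, 1&1=1, 2&6=2, 3&3=3, 3&6=2, 0&7=0, 2&1=0, 1&1=1, 2&4=0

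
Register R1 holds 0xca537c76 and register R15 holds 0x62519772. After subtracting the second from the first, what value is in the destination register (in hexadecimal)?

0x6801e504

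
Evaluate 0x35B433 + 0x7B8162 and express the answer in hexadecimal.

0xB13595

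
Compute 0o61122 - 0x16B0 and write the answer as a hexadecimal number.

0x4BA2

0o61122 = 0x6252 in hexadecimal.
Subtract column by column in base 16:
  2-0 → 2
  5-B → A (borrow)
  2-6-1 → B (borrow)
  6-1-1 → 4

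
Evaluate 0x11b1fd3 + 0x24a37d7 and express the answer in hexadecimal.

Add column by column in base 16, right to left:
  3+7 = a
  d+d = a carry 1
  f+7+1 = 7 carry 1
  1+3+1 = 5
  b+a = 5 carry 1
  1+4+1 = 6
  1+2 = 3

0x36557aa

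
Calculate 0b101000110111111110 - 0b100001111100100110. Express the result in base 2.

0b110111011011000

Subtract column by column in base 2:
  0-0 → 0
  1-1 → 0
  1-1 → 0
  1-0 → 1
  1-0 → 1
  1-1 → 0
  1-0 → 1
  1-0 → 1
  1-1 → 0
  0-1 → 1 (borrow)
  1-1-1 → 1 (borrow)
  1-1-1 → 1 (borrow)
  0-1-1 → 0 (borrow)
  0-0-1 → 1 (borrow)
  0-0-1 → 1 (borrow)
  1-0-1 → 0
  0-0 → 0
  1-1 → 0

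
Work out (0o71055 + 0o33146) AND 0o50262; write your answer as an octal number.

0o222

Add column by column in base 8, right to left:
  5+6 = 3 carry 1
  5+4+1 = 2 carry 1
  0+1+1 = 2
  1+3 = 4
  7+3 = 2 carry 1
  final carry 1
Sum = 0o124223; now AND with 0o50262:
  1&0=0, 2&5=0, 4&0=0, 2&2=2, 2&6=2, 3&2=2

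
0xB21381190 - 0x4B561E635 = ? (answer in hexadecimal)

0x66BD62B5B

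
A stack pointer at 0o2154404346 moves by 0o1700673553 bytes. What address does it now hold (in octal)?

0o4055300121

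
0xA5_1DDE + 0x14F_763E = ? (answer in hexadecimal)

0x1F4941C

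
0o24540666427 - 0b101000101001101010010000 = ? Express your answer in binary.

0o24540666427 = 0b10100101100000110110110100010111 in binary.
Subtract column by column in base 2:
  1-0 → 1
  1-0 → 1
  1-0 → 1
  0-0 → 0
  1-1 → 0
  0-0 → 0
  0-0 → 0
  0-1 → 1 (borrow)
  1-0-1 → 0
  0-1 → 1 (borrow)
  1-0-1 → 0
  1-1 → 0
  0-1 → 1 (borrow)
  1-0-1 → 0
  1-0 → 1
  0-1 → 1 (borrow)
  1-0-1 → 0
  1-1 → 0
  0-0 → 0
  0-0 → 0
  0-0 → 0
  0-1 → 1 (borrow)
  0-0-1 → 1 (borrow)
  1-1-1 → 1 (borrow)
  1-0-1 → 0
  0-0 → 0
  1-0 → 1
  0-0 → 0
  0-0 → 0
  1-0 → 1
  0-0 → 0
  1-0 → 1

0b10100100111000001101001010000111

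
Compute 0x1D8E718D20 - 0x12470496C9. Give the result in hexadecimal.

0xB476CF657

Subtract column by column in base 16:
  0-9 → 7 (borrow)
  2-C-1 → 5 (borrow)
  D-6-1 → 6
  8-9 → F (borrow)
  1-4-1 → C (borrow)
  7-0-1 → 6
  E-7 → 7
  8-4 → 4
  D-2 → B
  1-1 → 0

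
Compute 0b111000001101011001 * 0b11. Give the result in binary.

Multiply each base-2 digit by 3, carrying:
  1×3 = 3 → write 1 carry 1
  0×3+1 = 1 → write 1
  0×3 = 0 → write 0
  1×3 = 3 → write 1 carry 1
  1×3+1 = 4 → write 0 carry 2
  0×3+2 = 2 → write 0 carry 1
  1×3+1 = 4 → write 0 carry 2
  0×3+2 = 2 → write 0 carry 1
  1×3+1 = 4 → write 0 carry 2
  1×3+2 = 5 → write 1 carry 2
  0×3+2 = 2 → write 0 carry 1
  0×3+1 = 1 → write 1
  0×3 = 0 → write 0
  0×3 = 0 → write 0
  0×3 = 0 → write 0
  1×3 = 3 → write 1 carry 1
  1×3+1 = 4 → write 0 carry 2
  1×3+2 = 5 → write 1 carry 2
  remaining carry: 10

0b10101000101000001011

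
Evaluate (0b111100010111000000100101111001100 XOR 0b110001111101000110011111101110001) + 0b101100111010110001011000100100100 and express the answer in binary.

First 0b111100010111000000100101111001100 XOR 0b110001111101000110011111101110001 = 0b001101101010000110111010010111101.
Add column by column in base 2, right to left:
  1+0 = 1
  0+0 = 0
  1+1 = 0 carry 1
  1+0+1 = 0 carry 1
  1+0+1 = 0 carry 1
  1+1+1 = 1 carry 1
  0+0+1 = 1
  1+0 = 1
  0+1 = 1
  0+0 = 0
  1+0 = 1
  0+0 = 0
  1+1 = 0 carry 1
  1+1+1 = 1 carry 1
  1+0+1 = 0 carry 1
  0+1+1 = 0 carry 1
  1+0+1 = 0 carry 1
  1+0+1 = 0 carry 1
  0+0+1 = 1
  0+1 = 1
  0+1 = 1
  0+0 = 0
  1+1 = 0 carry 1
  0+0+1 = 1
  1+1 = 0 carry 1
  0+1+1 = 0 carry 1
  1+1+1 = 1 carry 1
  1+0+1 = 0 carry 1
  0+0+1 = 1
  1+1 = 0 carry 1
  1+1+1 = 1 carry 1
  0+0+1 = 1
  0+1 = 1

0b111010100100111000010010111100001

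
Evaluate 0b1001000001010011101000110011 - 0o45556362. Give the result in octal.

0b1001000001010011101000110011 = 0o1101235063 in octal.
Subtract column by column in base 8:
  3-2 → 1
  6-6 → 0
  0-3 → 5 (borrow)
  5-6-1 → 6 (borrow)
  3-5-1 → 5 (borrow)
  2-5-1 → 4 (borrow)
  1-5-1 → 3 (borrow)
  0-4-1 → 3 (borrow)
  1-0-1 → 0
  1-0 → 1

0o1033456501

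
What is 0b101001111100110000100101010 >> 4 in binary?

Right shift by 4: drop the 4 least-significant bits.

0b10100111110011000010010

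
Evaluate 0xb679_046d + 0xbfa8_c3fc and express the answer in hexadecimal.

Add column by column in base 16, right to left:
  d+c = 9 carry 1
  6+f+1 = 6 carry 1
  4+3+1 = 8
  0+c = c
  9+8 = 1 carry 1
  7+a+1 = 2 carry 1
  6+f+1 = 6 carry 1
  b+b+1 = 7 carry 1
  final carry 1

0x17621c869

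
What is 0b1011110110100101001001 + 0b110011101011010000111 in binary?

0b10010010011111111010000

Add column by column in base 2, right to left:
  1+1 = 0 carry 1
  0+1+1 = 0 carry 1
  0+1+1 = 0 carry 1
  1+0+1 = 0 carry 1
  0+0+1 = 1
  0+0 = 0
  1+0 = 1
  0+1 = 1
  1+0 = 1
  0+1 = 1
  0+1 = 1
  1+0 = 1
  0+1 = 1
  1+0 = 1
  1+1 = 0 carry 1
  0+1+1 = 0 carry 1
  1+1+1 = 1 carry 1
  1+0+1 = 0 carry 1
  1+0+1 = 0 carry 1
  1+1+1 = 1 carry 1
  0+1+1 = 0 carry 1
  1+0+1 = 0 carry 1
  final carry 1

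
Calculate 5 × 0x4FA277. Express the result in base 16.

0x18E2C53

Multiply each base-16 digit by 5, carrying:
  7×5 = 35 → write 3 carry 2
  7×5+2 = 37 → write 5 carry 2
  2×5+2 = 12 → write C
  A×5 = 50 → write 2 carry 3
  F×5+3 = 78 → write E carry 4
  4×5+4 = 24 → write 8 carry 1
  remaining carry: 1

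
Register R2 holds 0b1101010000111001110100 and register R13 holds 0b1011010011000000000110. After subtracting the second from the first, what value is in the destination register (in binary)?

Subtract column by column in base 2:
  0-0 → 0
  0-1 → 1 (borrow)
  1-1-1 → 1 (borrow)
  0-0-1 → 1 (borrow)
  1-0-1 → 0
  1-0 → 1
  1-0 → 1
  0-0 → 0
  0-0 → 0
  1-0 → 1
  1-0 → 1
  1-0 → 1
  0-1 → 1 (borrow)
  0-1-1 → 0 (borrow)
  0-0-1 → 1 (borrow)
  0-0-1 → 1 (borrow)
  1-1-1 → 1 (borrow)
  0-0-1 → 1 (borrow)
  1-1-1 → 1 (borrow)
  0-1-1 → 0 (borrow)
  1-0-1 → 0
  1-1 → 0

0b1111101111001101110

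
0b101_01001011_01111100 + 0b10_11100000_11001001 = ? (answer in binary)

0b10000010110001000101

Add column by column in base 2, right to left:
  0+1 = 1
  0+0 = 0
  1+0 = 1
  1+1 = 0 carry 1
  1+0+1 = 0 carry 1
  1+0+1 = 0 carry 1
  1+1+1 = 1 carry 1
  0+1+1 = 0 carry 1
  1+0+1 = 0 carry 1
  1+0+1 = 0 carry 1
  0+0+1 = 1
  1+0 = 1
  0+0 = 0
  0+1 = 1
  1+1 = 0 carry 1
  0+1+1 = 0 carry 1
  1+0+1 = 0 carry 1
  0+1+1 = 0 carry 1
  1+0+1 = 0 carry 1
  final carry 1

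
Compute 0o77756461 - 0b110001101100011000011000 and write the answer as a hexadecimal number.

0x391719

0o77756461 = 0xFFDD31 in hexadecimal.
0b110001101100011000011000 = 0xC6C618 in hexadecimal.
Subtract column by column in base 16:
  1-8 → 9 (borrow)
  3-1-1 → 1
  D-6 → 7
  D-C → 1
  F-6 → 9
  F-C → 3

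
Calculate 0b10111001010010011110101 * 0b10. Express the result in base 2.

0b101110010100100111101010

Multiply each base-2 digit by 2, carrying:
  1×2 = 2 → write 0 carry 1
  0×2+1 = 1 → write 1
  1×2 = 2 → write 0 carry 1
  0×2+1 = 1 → write 1
  1×2 = 2 → write 0 carry 1
  1×2+1 = 3 → write 1 carry 1
  1×2+1 = 3 → write 1 carry 1
  1×2+1 = 3 → write 1 carry 1
  0×2+1 = 1 → write 1
  0×2 = 0 → write 0
  1×2 = 2 → write 0 carry 1
  0×2+1 = 1 → write 1
  0×2 = 0 → write 0
  1×2 = 2 → write 0 carry 1
  0×2+1 = 1 → write 1
  1×2 = 2 → write 0 carry 1
  0×2+1 = 1 → write 1
  0×2 = 0 → write 0
  1×2 = 2 → write 0 carry 1
  1×2+1 = 3 → write 1 carry 1
  1×2+1 = 3 → write 1 carry 1
  0×2+1 = 1 → write 1
  1×2 = 2 → write 0 carry 1
  remaining carry: 1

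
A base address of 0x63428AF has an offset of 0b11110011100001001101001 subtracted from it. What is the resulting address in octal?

0x63428AF = 0o615024257 in octal.
0b11110011100001001101001 = 0o36341151 in octal.
Subtract column by column in base 8:
  7-1 → 6
  5-5 → 0
  2-1 → 1
  4-1 → 3
  2-4 → 6 (borrow)
  0-3-1 → 4 (borrow)
  5-6-1 → 6 (borrow)
  1-3-1 → 5 (borrow)
  6-0-1 → 5

0o556463106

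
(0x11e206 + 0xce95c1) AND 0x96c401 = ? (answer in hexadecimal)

0x804401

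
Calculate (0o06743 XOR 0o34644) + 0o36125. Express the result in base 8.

0o70234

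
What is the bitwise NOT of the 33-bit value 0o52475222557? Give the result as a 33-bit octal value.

Each oct digit d becomes 7−d:
  5→2, 2→5, 4→3, 7→0, 5→2, 2→5, 2→5, 2→5, 5→2, 5→2, 7→0

0o25302555220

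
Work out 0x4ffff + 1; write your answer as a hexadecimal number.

The trailing 4 digits are F (max in base 16), so adding 1 cascades: they roll to 0 and the next digit up increments.

0x50000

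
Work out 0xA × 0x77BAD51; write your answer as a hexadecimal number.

0x4AD4C52A

Multiply each base-16 digit by 10, carrying:
  1×10 = 10 → write A
  5×10 = 50 → write 2 carry 3
  D×10+3 = 133 → write 5 carry 8
  A×10+8 = 108 → write C carry 6
  B×10+6 = 116 → write 4 carry 7
  7×10+7 = 77 → write D carry 4
  7×10+4 = 74 → write A carry 4
  remaining carry: 4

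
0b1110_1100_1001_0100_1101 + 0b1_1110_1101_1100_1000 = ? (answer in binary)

0b100001011011100010101

Add column by column in base 2, right to left:
  1+0 = 1
  0+0 = 0
  1+0 = 1
  1+1 = 0 carry 1
  0+0+1 = 1
  0+0 = 0
  1+1 = 0 carry 1
  0+1+1 = 0 carry 1
  1+1+1 = 1 carry 1
  0+0+1 = 1
  0+1 = 1
  1+1 = 0 carry 1
  0+0+1 = 1
  0+1 = 1
  1+1 = 0 carry 1
  1+1+1 = 1 carry 1
  0+1+1 = 0 carry 1
  1+0+1 = 0 carry 1
  1+0+1 = 0 carry 1
  1+0+1 = 0 carry 1
  final carry 1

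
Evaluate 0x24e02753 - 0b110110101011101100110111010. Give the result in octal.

0o3602446631

0x24e02753 = 0o4470023523 in octal.
0b110110101011101100110111010 = 0o665354672 in octal.
Subtract column by column in base 8:
  3-2 → 1
  2-7 → 3 (borrow)
  5-6-1 → 6 (borrow)
  3-4-1 → 6 (borrow)
  2-5-1 → 4 (borrow)
  0-3-1 → 4 (borrow)
  0-5-1 → 2 (borrow)
  7-6-1 → 0
  4-6 → 6 (borrow)
  4-0-1 → 3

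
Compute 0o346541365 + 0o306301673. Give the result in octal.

0o655043260

Add column by column in base 8, right to left:
  5+3 = 0 carry 1
  6+7+1 = 6 carry 1
  3+6+1 = 2 carry 1
  1+1+1 = 3
  4+0 = 4
  5+3 = 0 carry 1
  6+6+1 = 5 carry 1
  4+0+1 = 5
  3+3 = 6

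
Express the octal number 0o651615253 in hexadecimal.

Each octal digit is 3 bits: 6=110 5=101 1=001 6=110 1=001 5=101 2=010 5=101 3=011.
Group the bits into nibbles: 0110 1010 0111 0001 1010 1010 1011 → 6a71aab.

0x6a71aab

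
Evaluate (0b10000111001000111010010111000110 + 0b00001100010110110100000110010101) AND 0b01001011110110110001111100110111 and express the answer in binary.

Add column by column in base 2, right to left:
  0+1 = 1
  1+0 = 1
  1+1 = 0 carry 1
  0+0+1 = 1
  0+1 = 1
  0+0 = 0
  1+0 = 1
  1+1 = 0 carry 1
  1+1+1 = 1 carry 1
  0+0+1 = 1
  1+0 = 1
  0+0 = 0
  0+0 = 0
  1+0 = 1
  0+1 = 1
  1+0 = 1
  1+1 = 0 carry 1
  1+1+1 = 1 carry 1
  0+0+1 = 1
  0+1 = 1
  0+1 = 1
  1+0 = 1
  0+1 = 1
  0+0 = 0
  1+0 = 1
  1+0 = 1
  1+1 = 0 carry 1
  0+1+1 = 0 carry 1
  0+0+1 = 1
  0+0 = 0
  0+0 = 0
  1+0 = 1
Sum = 0b10010011011111101110011101011011; now AND with 0b01001011110110110001111100110111:
  10010011011111101110011101011011
& 01001011110110110001111100110111
= 00000011010110100000011100010011

0b11010110100000011100010011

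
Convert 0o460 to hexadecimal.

Each octal digit is 3 bits: 4=100 6=110 0=000.
Group the bits into nibbles: 0001 0011 0000 → 130.

0x130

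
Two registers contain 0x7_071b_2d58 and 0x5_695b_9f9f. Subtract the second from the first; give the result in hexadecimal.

0x19dbf8db9

Subtract column by column in base 16:
  8-f → 9 (borrow)
  5-9-1 → b (borrow)
  d-f-1 → d (borrow)
  2-9-1 → 8 (borrow)
  b-b-1 → f (borrow)
  1-5-1 → b (borrow)
  7-9-1 → d (borrow)
  0-6-1 → 9 (borrow)
  7-5-1 → 1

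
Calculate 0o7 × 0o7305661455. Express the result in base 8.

0o63550733073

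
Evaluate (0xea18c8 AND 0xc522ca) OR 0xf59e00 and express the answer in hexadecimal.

0xea18c8 AND 0xc522ca = 0xc000c8.
Then OR with 0xf59e00.

0xf59ec8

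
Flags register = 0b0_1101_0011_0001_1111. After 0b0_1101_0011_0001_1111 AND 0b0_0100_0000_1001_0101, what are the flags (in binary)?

0b00100000000010101

AND bit by bit (1 only where both bits are 1):
  01101001100011111
& 00100000010010101
= 00100000000010101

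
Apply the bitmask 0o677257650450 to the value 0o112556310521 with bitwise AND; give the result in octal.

AND each oct digit independently (no carries):
  1&6=0, 1&7=1, 2&7=2, 5&2=0, 5&5=5, 6&7=6, 3&6=2, 1&5=1, 0&0=0, 5&4=4, 2&5=0, 1&0=0

0o012056210400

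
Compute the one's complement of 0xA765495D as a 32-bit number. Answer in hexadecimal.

0x589AB6A2

Each hex digit d becomes F−d:
  A→5, 7→8, 6→9, 5→A, 4→B, 9→6, 5→A, D→2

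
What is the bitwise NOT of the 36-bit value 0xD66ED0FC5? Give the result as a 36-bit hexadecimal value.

Each hex digit d becomes F−d:
  D→2, 6→9, 6→9, E→1, D→2, 0→F, F→0, C→3, 5→A

0x29912F03A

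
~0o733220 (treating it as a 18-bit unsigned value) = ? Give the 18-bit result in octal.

0o044557

Each oct digit d becomes 7−d:
  7→0, 3→4, 3→4, 2→5, 2→5, 0→7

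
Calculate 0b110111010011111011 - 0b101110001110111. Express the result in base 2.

0b110001100010000100

Subtract column by column in base 2:
  1-1 → 0
  1-1 → 0
  0-1 → 1 (borrow)
  1-0-1 → 0
  1-1 → 0
  1-1 → 0
  1-1 → 0
  1-0 → 1
  0-0 → 0
  0-0 → 0
  1-1 → 0
  0-1 → 1 (borrow)
  1-1-1 → 1 (borrow)
  1-0-1 → 0
  1-1 → 0
  0-0 → 0
  1-0 → 1
  1-0 → 1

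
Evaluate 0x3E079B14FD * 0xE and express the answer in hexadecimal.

0x3646A7B25D6

Multiply each base-16 digit by 14, carrying:
  D×14 = 182 → write 6 carry 11
  F×14+11 = 221 → write D carry 13
  4×14+13 = 69 → write 5 carry 4
  1×14+4 = 18 → write 2 carry 1
  B×14+1 = 155 → write B carry 9
  9×14+9 = 135 → write 7 carry 8
  7×14+8 = 106 → write A carry 6
  0×14+6 = 6 → write 6
  E×14 = 196 → write 4 carry 12
  3×14+12 = 54 → write 6 carry 3
  remaining carry: 3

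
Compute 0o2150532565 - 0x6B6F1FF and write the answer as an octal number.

0x6B6F1FF = 0o655570777 in octal.
Subtract column by column in base 8:
  5-7 → 6 (borrow)
  6-7-1 → 6 (borrow)
  5-7-1 → 5 (borrow)
  2-0-1 → 1
  3-7 → 4 (borrow)
  5-5-1 → 7 (borrow)
  0-5-1 → 2 (borrow)
  5-5-1 → 7 (borrow)
  1-6-1 → 2 (borrow)
  2-0-1 → 1

0o1272741566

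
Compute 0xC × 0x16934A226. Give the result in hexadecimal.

0x10EE7799C8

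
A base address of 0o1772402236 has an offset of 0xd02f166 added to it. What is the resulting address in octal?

0xd02f166 = 0o1500570546 in octal.
Add column by column in base 8, right to left:
  6+6 = 4 carry 1
  3+4+1 = 0 carry 1
  2+5+1 = 0 carry 1
  2+0+1 = 3
  0+7 = 7
  4+5 = 1 carry 1
  2+0+1 = 3
  7+0 = 7
  7+5 = 4 carry 1
  1+1+1 = 3

0o3473173004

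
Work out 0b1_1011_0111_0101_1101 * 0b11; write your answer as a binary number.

Multiply each base-2 digit by 3, carrying:
  1×3 = 3 → write 1 carry 1
  0×3+1 = 1 → write 1
  1×3 = 3 → write 1 carry 1
  1×3+1 = 4 → write 0 carry 2
  1×3+2 = 5 → write 1 carry 2
  0×3+2 = 2 → write 0 carry 1
  1×3+1 = 4 → write 0 carry 2
  0×3+2 = 2 → write 0 carry 1
  1×3+1 = 4 → write 0 carry 2
  1×3+2 = 5 → write 1 carry 2
  1×3+2 = 5 → write 1 carry 2
  0×3+2 = 2 → write 0 carry 1
  1×3+1 = 4 → write 0 carry 2
  1×3+2 = 5 → write 1 carry 2
  0×3+2 = 2 → write 0 carry 1
  1×3+1 = 4 → write 0 carry 2
  1×3+2 = 5 → write 1 carry 2
  remaining carry: 10

0b1010010011000010111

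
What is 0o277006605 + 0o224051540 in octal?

0o523060345

Add column by column in base 8, right to left:
  5+0 = 5
  0+4 = 4
  6+5 = 3 carry 1
  6+1+1 = 0 carry 1
  0+5+1 = 6
  0+0 = 0
  7+4 = 3 carry 1
  7+2+1 = 2 carry 1
  2+2+1 = 5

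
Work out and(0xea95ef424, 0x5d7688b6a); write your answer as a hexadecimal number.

AND each hex digit independently (no carries):
  e&5=4, a&d=8, 9&7=1, 5&6=4, e&8=8, f&8=8, 4&b=0, 2&6=2, 4&a=0

0x481488020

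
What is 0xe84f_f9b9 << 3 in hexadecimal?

3 bits is not a whole number of base-16 digits; in binary: 11101000010011111111100110111001 << 3 = 11101000010011111111100110111001000.

0x7427fcdc8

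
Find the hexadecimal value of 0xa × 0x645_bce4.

0x3eb960e8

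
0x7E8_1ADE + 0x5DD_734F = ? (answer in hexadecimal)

0xDC58E2D

Add column by column in base 16, right to left:
  E+F = D carry 1
  D+4+1 = 2 carry 1
  A+3+1 = E
  1+7 = 8
  8+D = 5 carry 1
  E+D+1 = C carry 1
  7+5+1 = D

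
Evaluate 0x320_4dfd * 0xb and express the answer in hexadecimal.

Multiply each base-16 digit by 11, carrying:
  d×11 = 143 → write f carry 8
  f×11+8 = 173 → write d carry 10
  d×11+10 = 153 → write 9 carry 9
  4×11+9 = 53 → write 5 carry 3
  0×11+3 = 3 → write 3
  2×11 = 22 → write 6 carry 1
  3×11+1 = 34 → write 2 carry 2
  remaining carry: 2

0x226359df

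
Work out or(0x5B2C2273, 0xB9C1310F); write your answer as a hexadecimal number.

OR each hex digit independently (no carries):
  5|B=F, B|9=B, 2|C=E, C|1=D, 2|3=3, 2|1=3, 7|0=7, 3|F=F

0xFBED337F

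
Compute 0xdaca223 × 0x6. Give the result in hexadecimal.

Multiply each base-16 digit by 6, carrying:
  3×6 = 18 → write 2 carry 1
  2×6+1 = 13 → write d
  2×6 = 12 → write c
  a×6 = 60 → write c carry 3
  c×6+3 = 75 → write b carry 4
  a×6+4 = 64 → write 0 carry 4
  d×6+4 = 82 → write 2 carry 5
  remaining carry: 5

0x520bccd2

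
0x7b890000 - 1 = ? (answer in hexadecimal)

0x7b88ffff

The trailing 4 digits are 0, so subtracting 1 borrows through: they become F and the next digit up decrements.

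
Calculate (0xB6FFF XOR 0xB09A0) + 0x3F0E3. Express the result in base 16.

0x45742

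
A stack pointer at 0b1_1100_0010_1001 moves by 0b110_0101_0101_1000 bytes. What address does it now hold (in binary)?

Add column by column in base 2, right to left:
  1+0 = 1
  0+0 = 0
  0+0 = 0
  1+1 = 0 carry 1
  0+1+1 = 0 carry 1
  1+0+1 = 0 carry 1
  0+1+1 = 0 carry 1
  0+0+1 = 1
  0+1 = 1
  0+0 = 0
  1+1 = 0 carry 1
  1+0+1 = 0 carry 1
  1+0+1 = 0 carry 1
  0+1+1 = 0 carry 1
  0+1+1 = 0 carry 1
  final carry 1

0b1000000110000001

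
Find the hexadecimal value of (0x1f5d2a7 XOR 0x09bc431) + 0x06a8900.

First 0x1f5d2a7 XOR 0x09bc431 = 0x16e1696.
Add column by column in base 16, right to left:
  6+0 = 6
  9+0 = 9
  6+9 = f
  1+8 = 9
  e+a = 8 carry 1
  6+6+1 = d
  1+0 = 1

0x1d89f96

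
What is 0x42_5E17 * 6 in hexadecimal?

0x18E348A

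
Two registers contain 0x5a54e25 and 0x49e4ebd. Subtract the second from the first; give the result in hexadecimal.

0x106ff68

Subtract column by column in base 16:
  5-d → 8 (borrow)
  2-b-1 → 6 (borrow)
  e-e-1 → f (borrow)
  4-4-1 → f (borrow)
  5-e-1 → 6 (borrow)
  a-9-1 → 0
  5-4 → 1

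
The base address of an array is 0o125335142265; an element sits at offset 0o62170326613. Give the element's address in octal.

Add column by column in base 8, right to left:
  5+3 = 0 carry 1
  6+1+1 = 0 carry 1
  2+6+1 = 1 carry 1
  2+6+1 = 1 carry 1
  4+2+1 = 7
  1+3 = 4
  5+0 = 5
  3+7 = 2 carry 1
  3+1+1 = 5
  5+2 = 7
  2+6 = 0 carry 1
  1+0+1 = 2

0o207525471100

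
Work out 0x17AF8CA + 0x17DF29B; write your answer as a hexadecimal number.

0x2F8EB65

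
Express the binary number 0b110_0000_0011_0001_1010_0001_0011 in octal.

0o600615023

Group the bits in threes: 110 000 000 110 001 101 000 010 011 → 600615023.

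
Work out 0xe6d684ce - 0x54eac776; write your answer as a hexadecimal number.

0x91ebbd58

Subtract column by column in base 16:
  e-6 → 8
  c-7 → 5
  4-7 → d (borrow)
  8-c-1 → b (borrow)
  6-a-1 → b (borrow)
  d-e-1 → e (borrow)
  6-4-1 → 1
  e-5 → 9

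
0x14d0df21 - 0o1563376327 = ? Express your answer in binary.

0b111000000101110001001001010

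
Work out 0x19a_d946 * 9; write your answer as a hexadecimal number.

Multiply each base-16 digit by 9, carrying:
  6×9 = 54 → write 6 carry 3
  4×9+3 = 39 → write 7 carry 2
  9×9+2 = 83 → write 3 carry 5
  d×9+5 = 122 → write a carry 7
  a×9+7 = 97 → write 1 carry 6
  9×9+6 = 87 → write 7 carry 5
  1×9+5 = 14 → write e

0xe71a376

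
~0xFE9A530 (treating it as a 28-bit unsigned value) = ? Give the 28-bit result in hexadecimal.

Each hex digit d becomes F−d:
  F→0, E→1, 9→6, A→5, 5→A, 3→C, 0→F

0x0165ACF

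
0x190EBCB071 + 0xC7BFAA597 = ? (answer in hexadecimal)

0x258AB75608

Add column by column in base 16, right to left:
  1+7 = 8
  7+9 = 0 carry 1
  0+5+1 = 6
  B+A = 5 carry 1
  C+A+1 = 7 carry 1
  B+F+1 = B carry 1
  E+B+1 = A carry 1
  0+7+1 = 8
  9+C = 5 carry 1
  1+0+1 = 2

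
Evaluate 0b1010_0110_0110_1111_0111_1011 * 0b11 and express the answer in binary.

0b1111100110100111001110001

Multiply each base-2 digit by 3, carrying:
  1×3 = 3 → write 1 carry 1
  1×3+1 = 4 → write 0 carry 2
  0×3+2 = 2 → write 0 carry 1
  1×3+1 = 4 → write 0 carry 2
  1×3+2 = 5 → write 1 carry 2
  1×3+2 = 5 → write 1 carry 2
  1×3+2 = 5 → write 1 carry 2
  0×3+2 = 2 → write 0 carry 1
  1×3+1 = 4 → write 0 carry 2
  1×3+2 = 5 → write 1 carry 2
  1×3+2 = 5 → write 1 carry 2
  1×3+2 = 5 → write 1 carry 2
  0×3+2 = 2 → write 0 carry 1
  1×3+1 = 4 → write 0 carry 2
  1×3+2 = 5 → write 1 carry 2
  0×3+2 = 2 → write 0 carry 1
  0×3+1 = 1 → write 1
  1×3 = 3 → write 1 carry 1
  1×3+1 = 4 → write 0 carry 2
  0×3+2 = 2 → write 0 carry 1
  0×3+1 = 1 → write 1
  1×3 = 3 → write 1 carry 1
  0×3+1 = 1 → write 1
  1×3 = 3 → write 1 carry 1
  remaining carry: 1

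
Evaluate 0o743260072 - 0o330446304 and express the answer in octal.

0o412611566

Subtract column by column in base 8:
  2-4 → 6 (borrow)
  7-0-1 → 6
  0-3 → 5 (borrow)
  0-6-1 → 1 (borrow)
  6-4-1 → 1
  2-4 → 6 (borrow)
  3-0-1 → 2
  4-3 → 1
  7-3 → 4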